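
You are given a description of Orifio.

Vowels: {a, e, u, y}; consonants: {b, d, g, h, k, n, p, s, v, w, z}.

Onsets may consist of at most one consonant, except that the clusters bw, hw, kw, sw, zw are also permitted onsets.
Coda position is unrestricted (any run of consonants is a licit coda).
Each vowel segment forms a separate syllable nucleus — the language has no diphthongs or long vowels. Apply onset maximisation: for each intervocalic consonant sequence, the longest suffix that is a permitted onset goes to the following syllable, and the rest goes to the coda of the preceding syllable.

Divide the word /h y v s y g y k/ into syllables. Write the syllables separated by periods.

Vowels present: y, y, y; each is a nucleus, giving 3 syllables.
Between /y/ (V1) and /y/ (V2): /vs/; trying suffixes from longest down, /s/ is the first permitted one, so coda /v/ | onset /s/.
Between /y/ (V2) and /y/ (V3): /g/ is a single consonant, so it becomes the next onset.

hyv.sy.gyk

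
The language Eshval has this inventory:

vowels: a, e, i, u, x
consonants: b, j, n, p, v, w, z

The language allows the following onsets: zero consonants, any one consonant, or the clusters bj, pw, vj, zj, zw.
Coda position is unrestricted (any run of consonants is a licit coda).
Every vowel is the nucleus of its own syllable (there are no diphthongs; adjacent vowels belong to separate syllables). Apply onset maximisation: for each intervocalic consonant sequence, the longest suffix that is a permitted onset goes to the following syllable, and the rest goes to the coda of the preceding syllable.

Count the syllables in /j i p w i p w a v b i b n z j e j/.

The vowels are i, i, a, i, e — 5 nuclei, so 5 syllables.

5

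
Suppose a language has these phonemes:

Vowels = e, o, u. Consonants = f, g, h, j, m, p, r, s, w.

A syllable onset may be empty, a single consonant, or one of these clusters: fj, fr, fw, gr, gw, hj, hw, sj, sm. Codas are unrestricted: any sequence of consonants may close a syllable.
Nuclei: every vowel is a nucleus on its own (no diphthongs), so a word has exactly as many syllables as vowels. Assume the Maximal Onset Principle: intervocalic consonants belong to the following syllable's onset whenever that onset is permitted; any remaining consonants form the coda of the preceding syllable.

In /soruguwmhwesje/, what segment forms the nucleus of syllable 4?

e

The vowels are o, u, u, e, e — 5 nuclei, so 5 syllables.
The fourth nucleus (vowel 4 from the left) is /e/.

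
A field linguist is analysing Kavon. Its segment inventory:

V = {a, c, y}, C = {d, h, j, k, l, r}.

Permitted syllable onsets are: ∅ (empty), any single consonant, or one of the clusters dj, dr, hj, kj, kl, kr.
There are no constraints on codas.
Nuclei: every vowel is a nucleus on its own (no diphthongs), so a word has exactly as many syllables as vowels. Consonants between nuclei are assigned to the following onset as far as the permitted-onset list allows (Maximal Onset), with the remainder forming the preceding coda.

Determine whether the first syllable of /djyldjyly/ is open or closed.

closed

The vowels are y, y, y — 3 nuclei, so 3 syllables.
/y…y/ gap (V1→V2): /ldj/ splits as /l/ + /dj/ (/dj/ is the longest suffix that is a licit onset).
/y…y/ gap (V2→V3): /l/ is a single consonant, so it becomes the next onset.
So the parse is djyl.djy.ly.
Syllable 1 is /djyl/ with coda /l/, so it is closed.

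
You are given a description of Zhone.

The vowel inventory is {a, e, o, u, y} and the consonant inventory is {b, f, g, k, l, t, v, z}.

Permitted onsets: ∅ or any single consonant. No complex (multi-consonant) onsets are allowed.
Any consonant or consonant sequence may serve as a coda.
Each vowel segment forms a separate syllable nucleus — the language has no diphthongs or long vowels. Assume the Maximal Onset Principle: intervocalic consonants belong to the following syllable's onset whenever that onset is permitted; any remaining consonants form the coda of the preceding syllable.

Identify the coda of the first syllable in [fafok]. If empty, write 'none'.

Vowels present: a, o; each is a nucleus, giving 2 syllables.
σ1/σ2 boundary: /f/ → onset of the next syllable (single consonants are always licit onsets).
Syllabification: fa.fok.
Syllable 1 is /fa/: onset /f/, nucleus /a/, coda ∅.

none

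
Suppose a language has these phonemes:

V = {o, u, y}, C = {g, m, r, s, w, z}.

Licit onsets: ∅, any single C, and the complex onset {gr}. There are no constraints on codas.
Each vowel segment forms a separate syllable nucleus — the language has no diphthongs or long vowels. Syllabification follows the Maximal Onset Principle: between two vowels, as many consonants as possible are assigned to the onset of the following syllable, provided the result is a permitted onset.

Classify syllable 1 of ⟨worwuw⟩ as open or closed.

closed

Vowels present: o, u; each is a nucleus, giving 2 syllables.
/o…u/ gap (V1→V2): cluster /rw/ — the longest permitted-onset suffix is /w/; onset = /w/, preceding coda = /r/.
Syllabification: wor.wuw.
Syllable 1 is /wor/ with coda /r/, so it is closed.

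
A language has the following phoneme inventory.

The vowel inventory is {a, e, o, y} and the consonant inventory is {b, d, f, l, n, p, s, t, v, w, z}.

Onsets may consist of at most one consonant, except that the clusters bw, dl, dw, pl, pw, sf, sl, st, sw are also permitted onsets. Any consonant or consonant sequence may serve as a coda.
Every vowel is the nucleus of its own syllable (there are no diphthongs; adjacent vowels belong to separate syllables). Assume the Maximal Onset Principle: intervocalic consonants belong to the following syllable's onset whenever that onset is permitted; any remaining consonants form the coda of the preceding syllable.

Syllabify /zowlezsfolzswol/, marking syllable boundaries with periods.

zow.lez.sfolz.swol

Vowels present: o, e, o, o; each is a nucleus, giving 4 syllables.
/o…e/ gap (V1→V2): /wl/ — longest licit onset from the right is /l/, leaving /w/ as coda.
/e…o/ gap (V2→V3): /zsf/ — longest licit onset from the right is /sf/, leaving /z/ as coda.
/o…o/ gap (V3→V4): /lzsw/; trying suffixes from longest down, /sw/ is the first permitted one, so coda /lz/ | onset /sw/.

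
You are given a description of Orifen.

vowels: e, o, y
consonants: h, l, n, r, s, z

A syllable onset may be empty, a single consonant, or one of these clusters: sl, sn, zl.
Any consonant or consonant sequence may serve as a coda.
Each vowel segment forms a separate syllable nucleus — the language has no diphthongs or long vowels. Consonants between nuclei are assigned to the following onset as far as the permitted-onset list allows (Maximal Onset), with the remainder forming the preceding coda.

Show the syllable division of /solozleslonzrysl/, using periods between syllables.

so.lo.zle.slonz.rysl

The vowels are o, o, e, o, y — 5 nuclei, so 5 syllables.
V1 /o/ – V2 /o/: /l/ is a single consonant, so it becomes the next onset.
V2 /o/ – V3 /e/: /zl/ — entire cluster is a permitted onset → onset /zl/, coda ∅.
V3 /e/ – V4 /o/: /sl/ is a licit onset in full, so it all attaches to the next syllable.
V4 /o/ – V5 /y/: /nzr/ splits as /nz/ + /r/ (/r/ is the longest suffix that is a licit onset).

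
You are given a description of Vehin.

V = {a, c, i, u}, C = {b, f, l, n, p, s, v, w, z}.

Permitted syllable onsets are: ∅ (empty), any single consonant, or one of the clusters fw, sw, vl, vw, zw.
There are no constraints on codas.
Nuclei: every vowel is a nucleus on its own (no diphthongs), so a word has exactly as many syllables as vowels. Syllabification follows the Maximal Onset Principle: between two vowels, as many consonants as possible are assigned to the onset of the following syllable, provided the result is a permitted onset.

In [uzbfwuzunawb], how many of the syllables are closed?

2

The vowels are u, u, u, a — 4 nuclei, so 4 syllables.
/u…u/ gap (V1→V2): /zbfw/ — longest licit onset from the right is /fw/, leaving /zb/ as coda.
/u…u/ gap (V2→V3): /z/ → onset of the next syllable (single consonants are always licit onsets).
/u…a/ gap (V3→V4): /n/ → onset of the next syllable (single consonants are always licit onsets).
Putting it together: uzb.fwu.zu.nawb.
Classifying each syllable: /uzb/ (closed), /fwu/ (open), /zu/ (open), /nawb/ (closed).
Closed syllables: 2.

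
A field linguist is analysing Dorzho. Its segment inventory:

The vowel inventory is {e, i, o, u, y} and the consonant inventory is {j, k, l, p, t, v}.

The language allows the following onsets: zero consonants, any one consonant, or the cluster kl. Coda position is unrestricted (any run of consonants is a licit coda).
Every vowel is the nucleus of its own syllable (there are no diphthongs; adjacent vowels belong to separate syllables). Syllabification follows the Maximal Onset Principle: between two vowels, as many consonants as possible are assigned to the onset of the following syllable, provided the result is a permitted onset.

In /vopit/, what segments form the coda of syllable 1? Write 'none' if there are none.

none

Vowels present: o, i; each is a nucleus, giving 2 syllables.
σ1/σ2 boundary: just /p/ — single C goes to the following onset.
Putting it together: vo.pit.
Syllable 1 is /vo/: onset /v/, nucleus /o/, coda ∅.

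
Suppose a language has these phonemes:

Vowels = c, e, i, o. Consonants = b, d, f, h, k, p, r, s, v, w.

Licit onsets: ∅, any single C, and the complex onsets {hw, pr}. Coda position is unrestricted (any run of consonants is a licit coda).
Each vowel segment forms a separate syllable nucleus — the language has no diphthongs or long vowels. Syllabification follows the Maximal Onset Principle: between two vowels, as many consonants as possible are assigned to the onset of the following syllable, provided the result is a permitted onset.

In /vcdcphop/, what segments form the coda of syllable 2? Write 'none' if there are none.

Vowels present: c, c, o; each is a nucleus, giving 3 syllables.
/c…c/ gap (V1→V2): /d/ is a single consonant, so it becomes the next onset.
/c…o/ gap (V2→V3): cluster /ph/ — the longest permitted-onset suffix is /h/; onset = /h/, preceding coda = /p/.
Syllabification: vc.dcp.hop.
Syllable 2 is /dcp/: onset /d/, nucleus /c/, coda /p/.

p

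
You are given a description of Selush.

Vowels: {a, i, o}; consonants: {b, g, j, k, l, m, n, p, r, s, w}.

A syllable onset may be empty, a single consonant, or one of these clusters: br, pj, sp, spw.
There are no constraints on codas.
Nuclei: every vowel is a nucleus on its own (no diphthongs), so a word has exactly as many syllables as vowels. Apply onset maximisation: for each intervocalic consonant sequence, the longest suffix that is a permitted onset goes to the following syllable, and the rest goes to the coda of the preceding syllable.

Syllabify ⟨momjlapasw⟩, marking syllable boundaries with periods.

momj.la.pasw

Nuclei (vowels): o, a, a → 3 syllables.
/o…a/ gap (V1→V2): cluster /mjl/ — the longest permitted-onset suffix is /l/; onset = /l/, preceding coda = /mj/.
/a…a/ gap (V2→V3): /p/ is a single consonant, so it becomes the next onset.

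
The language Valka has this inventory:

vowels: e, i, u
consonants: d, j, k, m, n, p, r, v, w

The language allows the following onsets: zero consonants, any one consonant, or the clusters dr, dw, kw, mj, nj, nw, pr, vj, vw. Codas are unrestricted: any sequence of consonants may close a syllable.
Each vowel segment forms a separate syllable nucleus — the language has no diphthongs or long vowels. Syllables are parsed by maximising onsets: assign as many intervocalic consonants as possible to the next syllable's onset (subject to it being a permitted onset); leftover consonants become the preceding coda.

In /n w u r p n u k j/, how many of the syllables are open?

Nuclei (vowels): u, u → 2 syllables.
V1 /u/ – V2 /u/: /rpn/ splits as /rp/ + /n/ (/n/ is the longest suffix that is a licit onset).
So the parse is nwurp.nukj.
Classifying each syllable: /nwurp/ (closed), /nukj/ (closed).
Open syllables: 0.

0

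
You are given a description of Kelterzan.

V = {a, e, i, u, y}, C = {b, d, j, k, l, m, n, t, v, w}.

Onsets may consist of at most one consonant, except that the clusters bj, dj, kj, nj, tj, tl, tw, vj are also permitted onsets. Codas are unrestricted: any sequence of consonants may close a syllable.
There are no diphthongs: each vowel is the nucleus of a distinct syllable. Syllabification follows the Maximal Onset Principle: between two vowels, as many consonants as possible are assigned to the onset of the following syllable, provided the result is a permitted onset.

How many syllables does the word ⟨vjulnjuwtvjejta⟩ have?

4

Vowels present: u, u, e, a; each is a nucleus, giving 4 syllables.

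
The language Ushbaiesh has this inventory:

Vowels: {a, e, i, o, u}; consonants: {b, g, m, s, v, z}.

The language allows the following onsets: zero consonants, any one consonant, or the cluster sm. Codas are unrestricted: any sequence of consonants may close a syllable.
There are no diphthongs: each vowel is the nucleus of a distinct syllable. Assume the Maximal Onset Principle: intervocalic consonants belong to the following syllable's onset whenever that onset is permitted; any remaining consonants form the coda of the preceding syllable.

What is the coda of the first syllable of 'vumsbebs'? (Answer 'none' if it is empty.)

ms

Vowels present: u, e; each is a nucleus, giving 2 syllables.
Between /u/ (V1) and /e/ (V2): /msb/ — longest licit onset from the right is /b/, leaving /ms/ as coda.
Result: vums.bebs.
Syllable 1 is /vums/: onset /v/, nucleus /u/, coda /ms/.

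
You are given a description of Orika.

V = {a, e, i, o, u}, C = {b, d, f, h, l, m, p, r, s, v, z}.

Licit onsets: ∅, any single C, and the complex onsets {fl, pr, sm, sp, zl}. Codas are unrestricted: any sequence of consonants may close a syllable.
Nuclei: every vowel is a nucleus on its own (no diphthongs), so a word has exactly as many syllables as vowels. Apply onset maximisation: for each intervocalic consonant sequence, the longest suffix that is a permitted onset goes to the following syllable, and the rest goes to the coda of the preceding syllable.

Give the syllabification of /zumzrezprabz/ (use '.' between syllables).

zumz.rez.prabz

Vowels present: u, e, a; each is a nucleus, giving 3 syllables.
V1 /u/ – V2 /e/: /mzr/; trying suffixes from longest down, /r/ is the first permitted one, so coda /mz/ | onset /r/.
V2 /e/ – V3 /a/: /zpr/; trying suffixes from longest down, /pr/ is the first permitted one, so coda /z/ | onset /pr/.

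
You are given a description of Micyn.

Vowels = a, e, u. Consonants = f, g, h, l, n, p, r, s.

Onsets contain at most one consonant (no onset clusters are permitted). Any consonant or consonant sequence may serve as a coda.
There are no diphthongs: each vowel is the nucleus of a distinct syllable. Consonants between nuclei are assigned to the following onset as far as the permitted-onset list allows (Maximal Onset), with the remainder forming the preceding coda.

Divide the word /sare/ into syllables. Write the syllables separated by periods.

sa.re

Vowels present: a, e; each is a nucleus, giving 2 syllables.
/a…e/ gap (V1→V2): /r/ → onset of the next syllable (single consonants are always licit onsets).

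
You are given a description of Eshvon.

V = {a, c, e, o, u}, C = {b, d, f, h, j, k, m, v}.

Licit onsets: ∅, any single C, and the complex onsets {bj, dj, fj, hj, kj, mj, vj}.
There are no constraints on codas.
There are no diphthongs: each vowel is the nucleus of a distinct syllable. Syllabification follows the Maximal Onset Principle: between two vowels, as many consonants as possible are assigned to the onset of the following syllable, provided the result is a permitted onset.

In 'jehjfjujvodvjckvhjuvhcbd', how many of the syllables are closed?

6

The vowels are e, u, o, c, u, c — 6 nuclei, so 6 syllables.
/e…u/ gap (V1→V2): /hjfj/; trying suffixes from longest down, /fj/ is the first permitted one, so coda /hj/ | onset /fj/.
/u…o/ gap (V2→V3): cluster /jv/ — the longest permitted-onset suffix is /v/; onset = /v/, preceding coda = /j/.
/o…c/ gap (V3→V4): /dvj/ — longest licit onset from the right is /vj/, leaving /d/ as coda.
/c…u/ gap (V4→V5): /kvhj/; trying suffixes from longest down, /hj/ is the first permitted one, so coda /kv/ | onset /hj/.
/u…c/ gap (V5→V6): /vh/ — longest licit onset from the right is /h/, leaving /v/ as coda.
Result: jehj.fjuj.vod.vjckv.hjuv.hcbd.
Classifying each syllable: /jehj/ (closed), /fjuj/ (closed), /vod/ (closed), /vjckv/ (closed), /hjuv/ (closed), /hcbd/ (closed).
Closed syllables: 6.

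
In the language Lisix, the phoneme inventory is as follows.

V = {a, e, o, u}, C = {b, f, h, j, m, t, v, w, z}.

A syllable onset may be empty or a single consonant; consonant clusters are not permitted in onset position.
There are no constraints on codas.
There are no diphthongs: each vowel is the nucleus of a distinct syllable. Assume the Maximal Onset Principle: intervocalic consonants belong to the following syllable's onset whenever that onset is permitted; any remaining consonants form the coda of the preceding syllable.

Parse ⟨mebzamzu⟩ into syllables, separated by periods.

meb.zam.zu

Vowels present: e, a, u; each is a nucleus, giving 3 syllables.
σ1/σ2 boundary: /bz/ splits as /b/ + /z/ (/z/ is the longest suffix that is a licit onset).
σ2/σ3 boundary: /mz/ splits as /m/ + /z/ (/z/ is the longest suffix that is a licit onset).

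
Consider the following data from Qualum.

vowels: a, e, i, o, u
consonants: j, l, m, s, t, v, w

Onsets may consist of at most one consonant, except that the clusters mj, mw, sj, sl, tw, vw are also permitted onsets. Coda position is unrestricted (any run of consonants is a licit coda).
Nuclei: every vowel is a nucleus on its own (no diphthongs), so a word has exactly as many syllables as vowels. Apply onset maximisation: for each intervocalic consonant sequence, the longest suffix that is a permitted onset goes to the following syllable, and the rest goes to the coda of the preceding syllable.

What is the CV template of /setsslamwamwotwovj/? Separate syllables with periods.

Vowels present: e, a, a, o, o; each is a nucleus, giving 5 syllables.
V1 /e/ – V2 /a/: /tssl/ — longest licit onset from the right is /sl/, leaving /ts/ as coda.
V2 /a/ – V3 /a/: /mw/ is a licit onset in full, so it all attaches to the next syllable.
V3 /a/ – V4 /o/: /mw/ — entire cluster is a permitted onset → onset /mw/, coda ∅.
V4 /o/ – V5 /o/: /tw/ is a licit onset in full, so it all attaches to the next syllable.
Syllabification: sets.sla.mwa.mwo.twovj.
Mapping each syllable to C/V: /sets/ → CVCC, /sla/ → CCV, /mwa/ → CCV, /mwo/ → CCV, /twovj/ → CCVCC.

CVCC.CCV.CCV.CCV.CCVCC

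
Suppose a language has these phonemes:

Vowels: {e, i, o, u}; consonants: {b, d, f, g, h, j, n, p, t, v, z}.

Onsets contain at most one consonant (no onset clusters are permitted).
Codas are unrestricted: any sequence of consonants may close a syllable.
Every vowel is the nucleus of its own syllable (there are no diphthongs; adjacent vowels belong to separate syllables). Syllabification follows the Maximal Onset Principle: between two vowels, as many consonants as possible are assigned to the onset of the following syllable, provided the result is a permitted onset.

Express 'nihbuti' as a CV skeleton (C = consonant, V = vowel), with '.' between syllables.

CVC.CV.CV

The vowels are i, u, i — 3 nuclei, so 3 syllables.
σ1/σ2 boundary: /hb/ splits as /h/ + /b/ (/b/ is the longest suffix that is a licit onset).
σ2/σ3 boundary: /t/ is a single consonant, so it becomes the next onset.
So the parse is nih.bu.ti.
Mapping each syllable to C/V: /nih/ → CVC, /bu/ → CV, /ti/ → CV.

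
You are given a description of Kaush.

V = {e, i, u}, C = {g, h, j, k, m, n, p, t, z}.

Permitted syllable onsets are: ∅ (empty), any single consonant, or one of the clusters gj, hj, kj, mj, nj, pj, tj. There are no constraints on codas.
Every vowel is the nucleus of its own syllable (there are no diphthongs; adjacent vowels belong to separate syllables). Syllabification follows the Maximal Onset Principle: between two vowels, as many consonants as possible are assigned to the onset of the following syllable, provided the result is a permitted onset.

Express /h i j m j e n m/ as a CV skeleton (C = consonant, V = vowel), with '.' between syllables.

The vowels are i, e — 2 nuclei, so 2 syllables.
σ1/σ2 boundary: /jmj/; trying suffixes from longest down, /mj/ is the first permitted one, so coda /j/ | onset /mj/.
Putting it together: hij.mjenm.
Mapping each syllable to C/V: /hij/ → CVC, /mjenm/ → CCVCC.

CVC.CCVCC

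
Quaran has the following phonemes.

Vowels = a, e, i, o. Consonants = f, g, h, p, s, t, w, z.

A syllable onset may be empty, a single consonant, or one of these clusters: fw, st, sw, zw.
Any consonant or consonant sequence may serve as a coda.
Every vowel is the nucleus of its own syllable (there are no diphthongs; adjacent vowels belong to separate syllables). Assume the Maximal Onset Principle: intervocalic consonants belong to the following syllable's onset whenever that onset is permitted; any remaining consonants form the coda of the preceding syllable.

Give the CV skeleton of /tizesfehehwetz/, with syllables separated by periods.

CV.CVC.CV.CVC.CVCC

The vowels are i, e, e, e, e — 5 nuclei, so 5 syllables.
V1 /i/ – V2 /e/: just /z/ — single C goes to the following onset.
V2 /e/ – V3 /e/: /sf/ — longest licit onset from the right is /f/, leaving /s/ as coda.
V3 /e/ – V4 /e/: /h/ is a single consonant, so it becomes the next onset.
V4 /e/ – V5 /e/: /hw/ — longest licit onset from the right is /w/, leaving /h/ as coda.
So the parse is ti.zes.fe.heh.wetz.
Mapping each syllable to C/V: /ti/ → CV, /zes/ → CVC, /fe/ → CV, /heh/ → CVC, /wetz/ → CVCC.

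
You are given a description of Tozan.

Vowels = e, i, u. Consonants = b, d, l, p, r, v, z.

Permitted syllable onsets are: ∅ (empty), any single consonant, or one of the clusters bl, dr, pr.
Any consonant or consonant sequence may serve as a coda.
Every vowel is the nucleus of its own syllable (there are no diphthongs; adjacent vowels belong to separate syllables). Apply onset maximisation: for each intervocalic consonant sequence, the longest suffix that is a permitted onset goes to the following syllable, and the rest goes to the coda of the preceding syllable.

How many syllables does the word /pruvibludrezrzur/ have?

The vowels are u, i, u, e, u — 5 nuclei, so 5 syllables.

5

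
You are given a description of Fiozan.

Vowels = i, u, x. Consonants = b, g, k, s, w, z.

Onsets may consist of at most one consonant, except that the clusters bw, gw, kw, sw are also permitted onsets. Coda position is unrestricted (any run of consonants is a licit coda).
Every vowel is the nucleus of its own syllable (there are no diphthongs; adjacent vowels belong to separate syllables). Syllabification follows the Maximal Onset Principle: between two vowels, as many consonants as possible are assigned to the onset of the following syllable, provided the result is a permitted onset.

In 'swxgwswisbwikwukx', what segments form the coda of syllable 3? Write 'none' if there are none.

none

The vowels are x, i, i, u, x — 5 nuclei, so 5 syllables.
/x…i/ gap (V1→V2): /gwsw/ splits as /gw/ + /sw/ (/sw/ is the longest suffix that is a licit onset).
/i…i/ gap (V2→V3): /sbw/ — longest licit onset from the right is /bw/, leaving /s/ as coda.
/i…u/ gap (V3→V4): cluster /kw/ — /kw/ is itself a permitted onset, so the whole cluster goes right; preceding coda = ∅.
/u…x/ gap (V4→V5): just /k/ — single C goes to the following onset.
Putting it together: swxgw.swis.bwi.kwu.kx.
Syllable 3 is /bwi/: onset /bw/, nucleus /i/, coda ∅.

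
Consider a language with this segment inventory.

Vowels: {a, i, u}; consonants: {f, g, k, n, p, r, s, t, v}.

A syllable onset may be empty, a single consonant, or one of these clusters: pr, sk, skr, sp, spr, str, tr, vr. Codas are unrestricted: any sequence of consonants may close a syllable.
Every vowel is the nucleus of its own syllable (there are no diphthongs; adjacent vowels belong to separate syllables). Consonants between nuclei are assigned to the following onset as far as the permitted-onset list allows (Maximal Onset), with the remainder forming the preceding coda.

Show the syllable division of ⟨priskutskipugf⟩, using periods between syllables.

Nuclei (vowels): i, u, i, u → 4 syllables.
σ1/σ2 boundary: /sk/ — entire cluster is a permitted onset → onset /sk/, coda ∅.
σ2/σ3 boundary: /tsk/; trying suffixes from longest down, /sk/ is the first permitted one, so coda /t/ | onset /sk/.
σ3/σ4 boundary: /p/ is a single consonant, so it becomes the next onset.

pri.skut.ski.pugf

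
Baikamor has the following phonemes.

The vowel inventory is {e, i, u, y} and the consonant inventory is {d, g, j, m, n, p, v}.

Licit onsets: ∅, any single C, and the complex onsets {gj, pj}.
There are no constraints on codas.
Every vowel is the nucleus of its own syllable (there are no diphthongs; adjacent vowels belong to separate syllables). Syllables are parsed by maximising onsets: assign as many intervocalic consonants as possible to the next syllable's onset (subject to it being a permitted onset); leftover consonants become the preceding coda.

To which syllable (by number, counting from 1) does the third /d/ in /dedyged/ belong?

3

The vowels are e, y, e — 3 nuclei, so 3 syllables.
σ1/σ2 boundary: /d/ → onset of the next syllable (single consonants are always licit onsets).
σ2/σ3 boundary: /g/ is a single consonant, so it becomes the next onset.
Result: de.dy.ged.
The third /d/ is in the coda of syllable 3 (/ged/).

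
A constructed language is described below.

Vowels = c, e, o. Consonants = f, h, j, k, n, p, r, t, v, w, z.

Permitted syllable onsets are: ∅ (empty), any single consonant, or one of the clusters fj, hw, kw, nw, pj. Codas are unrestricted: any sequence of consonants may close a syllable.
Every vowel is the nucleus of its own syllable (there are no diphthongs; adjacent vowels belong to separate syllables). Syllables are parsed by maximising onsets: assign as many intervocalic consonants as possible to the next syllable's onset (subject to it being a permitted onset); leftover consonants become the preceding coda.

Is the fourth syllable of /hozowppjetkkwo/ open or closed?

open

Vowels present: o, o, e, o; each is a nucleus, giving 4 syllables.
/o…o/ gap (V1→V2): /z/ is a single consonant, so it becomes the next onset.
/o…e/ gap (V2→V3): /wppj/ — longest licit onset from the right is /pj/, leaving /wp/ as coda.
/e…o/ gap (V3→V4): /tkkw/ splits as /tk/ + /kw/ (/kw/ is the longest suffix that is a licit onset).
So the parse is ho.zowp.pjetk.kwo.
Syllable 4 is /kwo/; it ends in its nucleus with no coda, so it is open.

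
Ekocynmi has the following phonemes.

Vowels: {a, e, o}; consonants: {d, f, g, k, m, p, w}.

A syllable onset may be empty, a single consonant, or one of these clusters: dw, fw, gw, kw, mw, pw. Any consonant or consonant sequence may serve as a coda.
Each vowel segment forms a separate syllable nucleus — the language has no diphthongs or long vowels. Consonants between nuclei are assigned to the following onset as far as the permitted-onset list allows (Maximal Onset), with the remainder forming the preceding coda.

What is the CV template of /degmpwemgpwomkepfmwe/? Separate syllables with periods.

CVCC.CCVCC.CCVC.CVCC.CCV

Vowels present: e, e, o, e, e; each is a nucleus, giving 5 syllables.
σ1/σ2 boundary: /gmpw/ — longest licit onset from the right is /pw/, leaving /gm/ as coda.
σ2/σ3 boundary: cluster /mgpw/ — the longest permitted-onset suffix is /pw/; onset = /pw/, preceding coda = /mg/.
σ3/σ4 boundary: /mk/; trying suffixes from longest down, /k/ is the first permitted one, so coda /m/ | onset /k/.
σ4/σ5 boundary: cluster /pfmw/ — the longest permitted-onset suffix is /mw/; onset = /mw/, preceding coda = /pf/.
Syllabification: degm.pwemg.pwom.kepf.mwe.
Mapping each syllable to C/V: /degm/ → CVCC, /pwemg/ → CCVCC, /pwom/ → CCVC, /kepf/ → CVCC, /mwe/ → CCV.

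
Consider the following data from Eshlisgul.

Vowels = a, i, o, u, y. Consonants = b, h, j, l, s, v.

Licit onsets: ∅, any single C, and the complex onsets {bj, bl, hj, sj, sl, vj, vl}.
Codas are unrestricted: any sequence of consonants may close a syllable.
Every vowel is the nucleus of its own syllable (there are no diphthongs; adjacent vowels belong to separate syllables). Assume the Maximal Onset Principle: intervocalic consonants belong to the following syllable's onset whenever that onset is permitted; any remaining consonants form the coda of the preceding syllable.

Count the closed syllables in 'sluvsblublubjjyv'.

Vowels present: u, u, u, y; each is a nucleus, giving 4 syllables.
V1 /u/ – V2 /u/: /vsbl/ — longest licit onset from the right is /bl/, leaving /vs/ as coda.
V2 /u/ – V3 /u/: /bl/ — entire cluster is a permitted onset → onset /bl/, coda ∅.
V3 /u/ – V4 /y/: /bjj/ — longest licit onset from the right is /j/, leaving /bj/ as coda.
Result: sluvs.blu.blubj.jyv.
Classifying each syllable: /sluvs/ (closed), /blu/ (open), /blubj/ (closed), /jyv/ (closed).
Closed syllables: 3.

3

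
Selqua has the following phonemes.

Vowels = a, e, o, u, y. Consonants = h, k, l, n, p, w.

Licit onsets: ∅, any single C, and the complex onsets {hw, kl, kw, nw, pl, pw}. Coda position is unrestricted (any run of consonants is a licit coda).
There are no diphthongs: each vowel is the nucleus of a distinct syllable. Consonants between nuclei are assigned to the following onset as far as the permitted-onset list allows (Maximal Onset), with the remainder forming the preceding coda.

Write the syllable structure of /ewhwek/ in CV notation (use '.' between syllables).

The vowels are e, e — 2 nuclei, so 2 syllables.
Between /e/ (V1) and /e/ (V2): /whw/ — longest licit onset from the right is /hw/, leaving /w/ as coda.
Putting it together: ew.hwek.
Mapping each syllable to C/V: /ew/ → VC, /hwek/ → CCVC.

VC.CCVC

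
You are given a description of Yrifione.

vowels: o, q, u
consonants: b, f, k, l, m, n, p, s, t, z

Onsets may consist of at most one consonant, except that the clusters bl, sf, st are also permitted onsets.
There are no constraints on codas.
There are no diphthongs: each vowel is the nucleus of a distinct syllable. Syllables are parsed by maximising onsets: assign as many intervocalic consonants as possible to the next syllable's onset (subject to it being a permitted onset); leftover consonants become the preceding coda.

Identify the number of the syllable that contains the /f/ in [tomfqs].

2

The vowels are o, q — 2 nuclei, so 2 syllables.
Between /o/ (V1) and /q/ (V2): /mf/; trying suffixes from longest down, /f/ is the first permitted one, so coda /m/ | onset /f/.
Syllabification: tom.fqs.
The /f/ is in the onset of syllable 2 (/fqs/).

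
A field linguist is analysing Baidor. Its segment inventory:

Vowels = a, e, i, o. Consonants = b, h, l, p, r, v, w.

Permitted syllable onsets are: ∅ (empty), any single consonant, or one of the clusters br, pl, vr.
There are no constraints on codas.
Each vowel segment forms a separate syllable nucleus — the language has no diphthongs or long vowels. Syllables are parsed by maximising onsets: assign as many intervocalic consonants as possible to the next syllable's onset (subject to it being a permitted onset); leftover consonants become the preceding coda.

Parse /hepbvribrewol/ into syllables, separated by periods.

Vowels present: e, i, e, o; each is a nucleus, giving 4 syllables.
/e…i/ gap (V1→V2): /pbvr/ — longest licit onset from the right is /vr/, leaving /pb/ as coda.
/i…e/ gap (V2→V3): /br/ is a licit onset in full, so it all attaches to the next syllable.
/e…o/ gap (V3→V4): /w/ is a single consonant, so it becomes the next onset.

hepb.vri.bre.wol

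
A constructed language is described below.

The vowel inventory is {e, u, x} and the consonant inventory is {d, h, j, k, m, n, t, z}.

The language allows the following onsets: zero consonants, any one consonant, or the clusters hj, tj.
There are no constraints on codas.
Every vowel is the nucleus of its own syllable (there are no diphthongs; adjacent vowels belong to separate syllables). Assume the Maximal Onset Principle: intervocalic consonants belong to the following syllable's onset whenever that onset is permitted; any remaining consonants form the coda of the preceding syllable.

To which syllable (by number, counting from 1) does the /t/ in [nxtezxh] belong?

2

Nuclei (vowels): x, e, x → 3 syllables.
/x…e/ gap (V1→V2): /t/ is a single consonant, so it becomes the next onset.
/e…x/ gap (V2→V3): just /z/ — single C goes to the following onset.
Putting it together: nx.te.zxh.
The /t/ is in the onset of syllable 2 (/te/).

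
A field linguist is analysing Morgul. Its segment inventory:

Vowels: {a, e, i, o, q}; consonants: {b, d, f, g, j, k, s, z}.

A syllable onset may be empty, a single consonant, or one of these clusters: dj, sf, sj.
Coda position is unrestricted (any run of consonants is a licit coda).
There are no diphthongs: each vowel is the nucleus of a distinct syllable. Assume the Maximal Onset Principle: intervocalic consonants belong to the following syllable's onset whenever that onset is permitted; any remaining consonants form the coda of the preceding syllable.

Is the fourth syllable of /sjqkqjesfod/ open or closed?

The vowels are q, q, e, o — 4 nuclei, so 4 syllables.
σ1/σ2 boundary: just /k/ — single C goes to the following onset.
σ2/σ3 boundary: just /j/ — single C goes to the following onset.
σ3/σ4 boundary: /sf/ — entire cluster is a permitted onset → onset /sf/, coda ∅.
Syllabification: sjq.kq.je.sfod.
Syllable 4 is /sfod/ with coda /d/, so it is closed.

closed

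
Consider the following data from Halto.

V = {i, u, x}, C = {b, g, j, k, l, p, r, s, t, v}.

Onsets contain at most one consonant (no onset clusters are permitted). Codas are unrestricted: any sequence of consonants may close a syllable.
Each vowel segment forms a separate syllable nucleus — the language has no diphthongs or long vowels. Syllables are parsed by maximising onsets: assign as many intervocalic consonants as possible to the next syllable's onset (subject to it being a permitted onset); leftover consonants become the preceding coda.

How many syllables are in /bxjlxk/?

2

Nuclei (vowels): x, x → 2 syllables.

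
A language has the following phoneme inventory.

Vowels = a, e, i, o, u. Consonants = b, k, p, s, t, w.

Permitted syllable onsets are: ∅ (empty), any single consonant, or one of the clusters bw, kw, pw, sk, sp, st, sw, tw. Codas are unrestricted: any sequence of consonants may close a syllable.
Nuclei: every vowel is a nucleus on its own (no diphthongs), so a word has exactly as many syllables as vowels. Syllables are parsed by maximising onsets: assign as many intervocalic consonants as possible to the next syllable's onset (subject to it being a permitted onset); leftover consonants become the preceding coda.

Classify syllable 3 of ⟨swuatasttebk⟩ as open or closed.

closed

Nuclei (vowels): u, a, a, e → 4 syllables.
/u…a/ gap (V1→V2): nothing intervenes; syllable break is V.V.
/a…a/ gap (V2→V3): /t/ is a single consonant, so it becomes the next onset.
/a…e/ gap (V3→V4): /stt/ — longest licit onset from the right is /t/, leaving /st/ as coda.
Putting it together: swu.a.tast.tebk.
Syllable 3 is /tast/ with coda /st/, so it is closed.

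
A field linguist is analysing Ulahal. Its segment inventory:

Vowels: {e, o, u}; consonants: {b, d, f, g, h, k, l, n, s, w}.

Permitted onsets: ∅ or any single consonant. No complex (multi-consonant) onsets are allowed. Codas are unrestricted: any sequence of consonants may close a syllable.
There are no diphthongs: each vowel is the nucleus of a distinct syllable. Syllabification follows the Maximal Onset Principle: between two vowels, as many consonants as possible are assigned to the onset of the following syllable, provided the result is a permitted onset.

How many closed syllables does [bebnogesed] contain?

2

The vowels are e, o, e, e — 4 nuclei, so 4 syllables.
σ1/σ2 boundary: cluster /bn/ — the longest permitted-onset suffix is /n/; onset = /n/, preceding coda = /b/.
σ2/σ3 boundary: /g/ → onset of the next syllable (single consonants are always licit onsets).
σ3/σ4 boundary: /s/ → onset of the next syllable (single consonants are always licit onsets).
Result: beb.no.ge.sed.
Classifying each syllable: /beb/ (closed), /no/ (open), /ge/ (open), /sed/ (closed).
Closed syllables: 2.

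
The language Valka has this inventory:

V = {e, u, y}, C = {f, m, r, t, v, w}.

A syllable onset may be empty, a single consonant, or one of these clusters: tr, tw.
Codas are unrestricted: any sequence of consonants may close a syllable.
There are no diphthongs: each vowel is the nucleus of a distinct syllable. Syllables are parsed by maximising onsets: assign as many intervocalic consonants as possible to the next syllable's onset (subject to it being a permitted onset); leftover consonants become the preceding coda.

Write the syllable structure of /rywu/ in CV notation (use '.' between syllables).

The vowels are y, u — 2 nuclei, so 2 syllables.
V1 /y/ – V2 /u/: /w/ → onset of the next syllable (single consonants are always licit onsets).
Putting it together: ry.wu.
Mapping each syllable to C/V: /ry/ → CV, /wu/ → CV.

CV.CV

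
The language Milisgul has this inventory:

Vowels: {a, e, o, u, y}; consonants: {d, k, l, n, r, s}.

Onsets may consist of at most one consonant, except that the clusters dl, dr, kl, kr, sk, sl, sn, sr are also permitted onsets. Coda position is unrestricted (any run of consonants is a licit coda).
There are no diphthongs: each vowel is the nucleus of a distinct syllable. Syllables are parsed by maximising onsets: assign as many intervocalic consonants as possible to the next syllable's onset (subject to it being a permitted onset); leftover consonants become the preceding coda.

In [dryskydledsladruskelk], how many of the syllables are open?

4

Nuclei (vowels): y, y, e, a, u, e → 6 syllables.
σ1/σ2 boundary: cluster /sk/ — /sk/ is itself a permitted onset, so the whole cluster goes right; preceding coda = ∅.
σ2/σ3 boundary: /dl/ is a licit onset in full, so it all attaches to the next syllable.
σ3/σ4 boundary: /dsl/ splits as /d/ + /sl/ (/sl/ is the longest suffix that is a licit onset).
σ4/σ5 boundary: cluster /dr/ — /dr/ is itself a permitted onset, so the whole cluster goes right; preceding coda = ∅.
σ5/σ6 boundary: /sk/ is a licit onset in full, so it all attaches to the next syllable.
Syllabification: dry.sky.dled.sla.dru.skelk.
Classifying each syllable: /dry/ (open), /sky/ (open), /dled/ (closed), /sla/ (open), /dru/ (open), /skelk/ (closed).
Open syllables: 4.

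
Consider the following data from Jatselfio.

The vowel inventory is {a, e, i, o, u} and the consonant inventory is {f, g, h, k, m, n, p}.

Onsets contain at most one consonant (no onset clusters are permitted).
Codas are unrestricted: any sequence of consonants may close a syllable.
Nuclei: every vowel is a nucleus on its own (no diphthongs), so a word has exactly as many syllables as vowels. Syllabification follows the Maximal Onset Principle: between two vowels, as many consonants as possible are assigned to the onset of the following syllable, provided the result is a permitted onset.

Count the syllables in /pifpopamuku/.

5

The vowels are i, o, a, u, u — 5 nuclei, so 5 syllables.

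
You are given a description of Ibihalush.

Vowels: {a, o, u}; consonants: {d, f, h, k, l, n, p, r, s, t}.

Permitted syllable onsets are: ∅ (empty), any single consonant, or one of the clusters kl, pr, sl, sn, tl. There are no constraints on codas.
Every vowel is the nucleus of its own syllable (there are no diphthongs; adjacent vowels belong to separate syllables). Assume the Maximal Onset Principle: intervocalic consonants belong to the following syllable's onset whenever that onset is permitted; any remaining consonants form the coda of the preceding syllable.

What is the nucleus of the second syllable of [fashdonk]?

o

The vowels are a, o — 2 nuclei, so 2 syllables.
The second nucleus (vowel 2 from the left) is /o/.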